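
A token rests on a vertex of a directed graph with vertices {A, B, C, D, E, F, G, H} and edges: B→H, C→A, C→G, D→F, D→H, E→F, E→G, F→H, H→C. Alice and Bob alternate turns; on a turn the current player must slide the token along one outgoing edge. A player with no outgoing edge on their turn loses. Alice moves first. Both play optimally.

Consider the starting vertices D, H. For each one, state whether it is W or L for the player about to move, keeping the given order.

Use the standard recursion: the mover loses at a terminal position; elsewhere, the mover wins exactly when some move hands the opponent an L position.
Every edge goes from a vertex to one that appears earlier in the order G, A, C, H, B, F, E, D, so processing vertices in that order labels each vertex after all of its successors.
G: no outgoing edge → L
A: no outgoing edge → L
C: reaches L-position A → W
H: only reaches C(W), which is W → L
B: reaches L-position H → W
F: reaches L-position H → W
E: reaches L-position G → W
D: reaches L-position H → W

D: W, H: L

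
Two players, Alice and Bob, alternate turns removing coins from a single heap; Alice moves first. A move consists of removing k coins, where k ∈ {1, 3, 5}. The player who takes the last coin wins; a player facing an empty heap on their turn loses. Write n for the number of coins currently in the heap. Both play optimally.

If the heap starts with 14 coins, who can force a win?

Label each position W (a win for the player to move) or L (a loss). A position with no legal move is L; any other position is W exactly when some move reaches an L, and L when every move reaches a W.
n=0: no move → L
n=1: can move to 0, which is L ⇒ W
n=2: the only move is to 1(W), a W ⇒ L
n=3: can move to 2, which is L ⇒ W
n=4: moves to 3(W), 1(W); every one is W ⇒ L
n=5: can move to 4, which is L ⇒ W
n=6: moves to 5(W), 3(W), 1(W); every one is W ⇒ L
n=7: can move to 6, which is L ⇒ W
n=8: moves to 7(W), 5(W), 3(W); every one is W ⇒ L
n=9: can move to 8, which is L ⇒ W
n=10: moves to 9(W), 7(W), 5(W); every one is W ⇒ L
n=11: can move to 10, which is L ⇒ W
n=12: moves to 11(W), 9(W), 7(W); every one is W ⇒ L
n=13: can move to 12, which is L ⇒ W
n=14: moves to 13(W), 11(W), 9(W); every one is W ⇒ L
Every move from 14 reaches a W position, so the mover loses.

Bob wins.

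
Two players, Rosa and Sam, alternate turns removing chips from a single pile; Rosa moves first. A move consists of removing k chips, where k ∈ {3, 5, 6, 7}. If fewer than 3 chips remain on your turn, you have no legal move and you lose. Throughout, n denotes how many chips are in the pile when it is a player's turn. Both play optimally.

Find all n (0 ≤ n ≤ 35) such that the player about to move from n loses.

0, 1, 2, 10, 11, 12, 20, 21, 22, 30, 31, 32

Classify positions by backward induction: terminal positions (no move available) are L. From any other position, the mover wins iff some move reaches an L.
n=0: no move → L
n=1: no move → L
n=2: no move → L
n=3: can move to 0, which is L ⇒ W
n=4: can move to 1, which is L ⇒ W
n=5: can move to 2, which is L ⇒ W
n=6: can move to 1, which is L ⇒ W
n=7: can move to 2, which is L ⇒ W
n=8: can move to 2, which is L ⇒ W
n=9: can move to 2, which is L ⇒ W
n=10: moves to 7(W), 5(W), 4(W), 3(W); every one is W ⇒ L
n=11: moves to 8(W), 6(W), 5(W), 4(W); every one is W ⇒ L
n=12: moves to 9(W), 7(W), 6(W), 5(W); every one is W ⇒ L
n=13: can move to 10, which is L ⇒ W
n=14: can move to 11, which is L ⇒ W
n=15: can move to 12, which is L ⇒ W
n=16: can move to 11, which is L ⇒ W
n=17: can move to 12, which is L ⇒ W
n=18: can move to 12, which is L ⇒ W
n=19: can move to 12, which is L ⇒ W
n=20: moves to 17(W), 15(W), 14(W), 13(W); every one is W ⇒ L
n=21: moves to 18(W), 16(W), 15(W), 14(W); every one is W ⇒ L
n=22: moves to 19(W), 17(W), 16(W), 15(W); every one is W ⇒ L
n=23: can move to 20, which is L ⇒ W
n=24: can move to 21, which is L ⇒ W
n=25: can move to 22, which is L ⇒ W
n=26: can move to 21, which is L ⇒ W
n=27: can move to 22, which is L ⇒ W
n=28: can move to 22, which is L ⇒ W
n=29: can move to 22, which is L ⇒ W
n=30: moves to 27(W), 25(W), 24(W), 23(W); every one is W ⇒ L
n=31: moves to 28(W), 26(W), 25(W), 24(W); every one is W ⇒ L
n=32: moves to 29(W), 27(W), 26(W), 25(W); every one is W ⇒ L
n=33: can move to 30, which is L ⇒ W
n=34: can move to 31, which is L ⇒ W
n=35: can move to 32, which is L ⇒ W
Reading off the rows marked L gives the requested list; there are 12 such values of n.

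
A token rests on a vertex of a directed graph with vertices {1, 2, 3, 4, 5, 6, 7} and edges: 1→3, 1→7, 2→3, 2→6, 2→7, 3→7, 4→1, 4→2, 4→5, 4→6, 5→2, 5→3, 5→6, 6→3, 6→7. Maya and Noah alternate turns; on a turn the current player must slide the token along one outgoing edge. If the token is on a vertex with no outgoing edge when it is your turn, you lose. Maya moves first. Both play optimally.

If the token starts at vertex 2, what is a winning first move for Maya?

Work bottom-up. With no move the player to move loses. Otherwise the position is W if at least one move leads to an L position for the opponent, and L if every move leads to a W.
Every edge goes from a vertex to one that appears earlier in the order 7, 3, 6, 2, 5, 1, 4, so processing vertices in that order labels each vertex after all of its successors.
7: no outgoing edge → L
3: reaches L-position 7 → W
6: reaches L-position 7 → W
2: reaches L-position 7 → W
5: only reaches 2(W), 6(W), 3(W), all W → L
1: reaches L-position 7 → W
4: reaches L-position 5 → W
From 2, the L positions reachable in one move are: 7.

Move to 7.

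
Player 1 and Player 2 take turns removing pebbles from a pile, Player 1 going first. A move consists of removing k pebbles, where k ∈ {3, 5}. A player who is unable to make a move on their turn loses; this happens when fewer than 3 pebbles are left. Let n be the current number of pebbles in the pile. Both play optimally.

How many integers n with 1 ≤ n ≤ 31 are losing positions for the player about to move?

11

Use the standard recursion: the mover loses at a terminal position; elsewhere, the mover wins exactly when some move hands the opponent an L position.
n=0: no move → L
n=1: no move → L
n=2: no move → L
n=3: W (go to 0, an L position)
n=4: W (go to 1, an L position)
n=5: W (go to 2, an L position)
n=6: W (go to 1, an L position)
n=7: W (go to 2, an L position)
n=8: L (options 5(W), 3(W) are all W)
n=9: L (options 6(W), 4(W) are all W)
n=10: L (options 7(W), 5(W) are all W)
n=11: W (go to 8, an L position)
n=12: W (go to 9, an L position)
n=13: W (go to 10, an L position)
n=14: W (go to 9, an L position)
n=15: W (go to 10, an L position)
n=16: L (options 13(W), 11(W) are all W)
n=17: L (options 14(W), 12(W) are all W)
n=18: L (options 15(W), 13(W) are all W)
n=19: W (go to 16, an L position)
n=20: W (go to 17, an L position)
n=21: W (go to 18, an L position)
n=22: W (go to 17, an L position)
n=23: W (go to 18, an L position)
n=24: L (options 21(W), 19(W) are all W)
n=25: L (options 22(W), 20(W) are all W)
n=26: L (options 23(W), 21(W) are all W)
n=27: W (go to 24, an L position)
n=28: W (go to 25, an L position)
n=29: W (go to 26, an L position)
n=30: W (go to 25, an L position)
n=31: W (go to 26, an L position)
L entries with 1 ≤ n ≤ 31 (n=0 is outside the asked range and is not counted): n = 1, 2, 8, 9, 10, 16, 17, 18, 24, 25, 26; that makes 11.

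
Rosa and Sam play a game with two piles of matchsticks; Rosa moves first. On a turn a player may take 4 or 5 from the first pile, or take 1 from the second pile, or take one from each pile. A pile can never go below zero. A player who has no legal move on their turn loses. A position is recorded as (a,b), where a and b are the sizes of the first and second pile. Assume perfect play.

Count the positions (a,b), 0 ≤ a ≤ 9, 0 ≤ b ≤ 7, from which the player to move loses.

33

Label each position W (a win for the player to move) or L (a loss). A position with no legal move is L; any other position is W exactly when some move reaches an L, and L when every move reaches a W.
Every move lowers a or b (never raises either), so fill the grid row by row in increasing a, and left to right within a row: each cell's successors are then already labelled.
      b=0  b=1  b=2  b=3  b=4  b=5  b=6  b=7
a=0:    L    W    L    W    L    W    L    W
a=1:    L    W    L    W    L    W    L    W
a=2:    L    W    L    W    L    W    L    W
a=3:    L    W    L    W    L    W    L    W
a=4:    W    W    W    W    W    W    W    W
a=5:    W    L    W    L    W    L    W    L
a=6:    W    L    W    L    W    L    W    L
a=7:    W    L    W    L    W    L    W    L
a=8:    W    L    W    L    W    L    W    L
a=9:    L    W    W    W    W    W    W    W
Cells with no legal move (terminal, hence L): (0,0), (1,0), (2,0), (3,0).
The remaining L cells, each justified by listing all of its moves:
(0,2): L (sole option (0,1)(W) is W)
(0,4): L (sole option (0,3)(W) is W)
(0,6): L (sole option (0,5)(W) is W)
(1,2): L (options (1,1)(W), (0,1)(W) are all W)
(1,4): L (options (1,3)(W), (0,3)(W) are all W)
(1,6): L (options (1,5)(W), (0,5)(W) are all W)
(2,2): L (options (2,1)(W), (1,1)(W) are all W)
(2,4): L (options (2,3)(W), (1,3)(W) are all W)
(2,6): L (options (2,5)(W), (1,5)(W) are all W)
(3,2): L (options (3,1)(W), (2,1)(W) are all W)
(3,4): L (options (3,3)(W), (2,3)(W) are all W)
(3,6): L (options (3,5)(W), (2,5)(W) are all W)
(5,1): L (options (1,1)(W), (0,1)(W), (5,0)(W), (4,0)(W) are all W)
(5,3): L (options (1,3)(W), (0,3)(W), (5,2)(W), (4,2)(W) are all W)
(5,5): L (options (1,5)(W), (0,5)(W), (5,4)(W), (4,4)(W) are all W)
(5,7): L (options (1,7)(W), (0,7)(W), (5,6)(W), (4,6)(W) are all W)
(6,1): L (options (2,1)(W), (1,1)(W), (6,0)(W), (5,0)(W) are all W)
(6,3): L (options (2,3)(W), (1,3)(W), (6,2)(W), (5,2)(W) are all W)
(6,5): L (options (2,5)(W), (1,5)(W), (6,4)(W), (5,4)(W) are all W)
(6,7): L (options (2,7)(W), (1,7)(W), (6,6)(W), (5,6)(W) are all W)
(7,1): L (options (3,1)(W), (2,1)(W), (7,0)(W), (6,0)(W) are all W)
(7,3): L (options (3,3)(W), (2,3)(W), (7,2)(W), (6,2)(W) are all W)
(7,5): L (options (3,5)(W), (2,5)(W), (7,4)(W), (6,4)(W) are all W)
(7,7): L (options (3,7)(W), (2,7)(W), (7,6)(W), (6,6)(W) are all W)
(8,1): L (options (4,1)(W), (3,1)(W), (8,0)(W), (7,0)(W) are all W)
(8,3): L (options (4,3)(W), (3,3)(W), (8,2)(W), (7,2)(W) are all W)
(8,5): L (options (4,5)(W), (3,5)(W), (8,4)(W), (7,4)(W) are all W)
(8,7): L (options (4,7)(W), (3,7)(W), (8,6)(W), (7,6)(W) are all W)
(9,0): L (options (5,0)(W), (4,0)(W) are all W)
Every other cell has at least one move into one of the L cells above, so it is W.
L cells per row: a=0: 4, a=1: 4, a=2: 4, a=3: 4, a=4: 0, a=5: 4, a=6: 4, a=7: 4, a=8: 4, a=9: 1; total 33.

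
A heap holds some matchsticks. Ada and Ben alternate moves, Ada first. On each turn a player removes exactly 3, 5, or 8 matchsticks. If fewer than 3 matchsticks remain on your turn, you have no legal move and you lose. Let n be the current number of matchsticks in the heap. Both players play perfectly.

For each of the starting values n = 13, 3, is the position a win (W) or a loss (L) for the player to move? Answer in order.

13: L, 3: W

Work bottom-up. With no move the player to move loses. Otherwise the position is W if at least one move leads to an L position for the opponent, and L if every move leads to a W.
n=0: no move → L
n=1: no move → L
n=2: no move → L
n=3: can move to 0, which is L ⇒ W
n=4: can move to 1, which is L ⇒ W
n=5: can move to 2, which is L ⇒ W
n=6: can move to 1, which is L ⇒ W
n=7: can move to 2, which is L ⇒ W
n=8: can move to 0, which is L ⇒ W
n=9: can move to 1, which is L ⇒ W
n=10: can move to 2, which is L ⇒ W
n=11: moves to 8(W), 6(W), 3(W); every one is W ⇒ L
n=12: moves to 9(W), 7(W), 4(W); every one is W ⇒ L
n=13: moves to 10(W), 8(W), 5(W); every one is W ⇒ L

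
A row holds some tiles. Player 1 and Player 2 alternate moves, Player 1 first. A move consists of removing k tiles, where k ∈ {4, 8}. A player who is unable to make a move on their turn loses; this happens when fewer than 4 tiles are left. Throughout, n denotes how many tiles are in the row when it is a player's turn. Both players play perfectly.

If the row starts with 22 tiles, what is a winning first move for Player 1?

Work bottom-up. With no move the player to move loses. Otherwise the position is W if at least one move leads to an L position for the opponent, and L if every move leads to a W.
n=0: no move → L
n=1: no move → L
n=2: no move → L
n=3: no move → L
n=4: reaches L-position 0 → W
n=5: reaches L-position 1 → W
n=6: reaches L-position 2 → W
n=7: reaches L-position 3 → W
n=8: reaches L-position 0 → W
n=9: reaches L-position 1 → W
n=10: reaches L-position 2 → W
n=11: reaches L-position 3 → W
n=12: only reaches 8(W), 4(W), all W → L
n=13: only reaches 9(W), 5(W), all W → L
n=14: only reaches 10(W), 6(W), all W → L
n=15: only reaches 11(W), 7(W), all W → L
n=16: reaches L-position 12 → W
n=17: reaches L-position 13 → W
n=18: reaches L-position 14 → W
n=19: reaches L-position 15 → W
n=20: reaches L-position 12 → W
n=21: reaches L-position 13 → W
n=22: reaches L-position 14 → W
From 22, the L positions reachable in one move are: 14.

Remove 8, leaving 14.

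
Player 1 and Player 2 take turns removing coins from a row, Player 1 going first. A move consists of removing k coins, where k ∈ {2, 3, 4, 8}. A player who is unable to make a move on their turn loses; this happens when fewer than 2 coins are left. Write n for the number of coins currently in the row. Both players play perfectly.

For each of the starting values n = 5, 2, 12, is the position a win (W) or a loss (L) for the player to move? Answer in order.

Label each position W (a win for the player to move) or L (a loss). A position with no legal move is L; any other position is W exactly when some move reaches an L, and L when every move reaches a W.
n=0: no move → L
n=1: no move → L
n=2: →0(L), so W
n=3: →1(L), so W
n=4: →1(L), so W
n=5: →1(L), so W
n=6: →4(W), 3(W), 2(W) — all W, so L
n=7: →5(W), 4(W), 3(W) — all W, so L
n=8: →6(L), so W
n=9: →7(L), so W
n=10: →7(L), so W
n=11: →7(L), so W
n=12: →10(W), 9(W), 8(W), 4(W) — all W, so L

5: W, 2: W, 12: L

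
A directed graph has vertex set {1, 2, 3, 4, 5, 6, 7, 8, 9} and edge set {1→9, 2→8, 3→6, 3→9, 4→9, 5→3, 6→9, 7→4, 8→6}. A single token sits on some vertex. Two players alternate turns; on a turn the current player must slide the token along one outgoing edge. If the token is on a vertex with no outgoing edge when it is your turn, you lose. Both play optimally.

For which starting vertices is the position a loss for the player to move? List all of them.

Work bottom-up. With no move the player to move loses. Otherwise the position is W if at least one move leads to an L position for the opponent, and L if every move leads to a W.
Every edge goes from a vertex to one that appears earlier in the order 9, 6, 8, 4, 1, 3, 5, 7, 2, so processing vertices in that order labels each vertex after all of its successors.
9: no outgoing edge → L
6: →9(L), so W
8: →6(W) only, which is W, so L
4: →9(L), so W
1: →9(L), so W
3: →9(L), so W
5: →3(W) only, which is W, so L
7: →4(W) only, which is W, so L
2: →8(L), so W
Reading off the rows marked L gives the requested list; there are 4 such vertices.

5, 7, 8, 9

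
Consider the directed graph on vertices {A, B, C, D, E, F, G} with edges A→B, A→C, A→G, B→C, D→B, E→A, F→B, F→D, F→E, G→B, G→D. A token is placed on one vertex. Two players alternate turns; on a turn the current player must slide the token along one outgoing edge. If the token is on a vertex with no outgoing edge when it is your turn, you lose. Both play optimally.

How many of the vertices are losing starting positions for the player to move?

3

Label each position W (a win for the player to move) or L (a loss). A position with no legal move is L; any other position is W exactly when some move reaches an L, and L when every move reaches a W.
Every edge goes from a vertex to one that appears earlier in the order C, B, D, G, A, E, F, so processing vertices in that order labels each vertex after all of its successors.
C: no outgoing edge → L
B: W (go to C, an L position)
D: L (sole option B(W) is W)
G: W (go to D, an L position)
A: W (go to C, an L position)
E: L (sole option A(W) is W)
F: W (go to E, an L position)
The L vertices are C, D, E; that is 3 in all.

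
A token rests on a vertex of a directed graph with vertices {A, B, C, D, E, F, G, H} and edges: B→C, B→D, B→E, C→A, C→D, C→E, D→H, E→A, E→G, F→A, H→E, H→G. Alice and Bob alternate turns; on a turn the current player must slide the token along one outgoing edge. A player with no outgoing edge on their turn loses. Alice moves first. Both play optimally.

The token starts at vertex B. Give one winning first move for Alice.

Move to D.

Compute win/loss labels from the base case upward. A position with no move is L. Any other position is W if it can reach an L in one move, else L.
Every edge goes from a vertex to one that appears earlier in the order G, A, E, H, F, D, C, B, so processing vertices in that order labels each vertex after all of its successors.
G: no outgoing edge → L
A: no outgoing edge → L
E: →A(L), so W
H: →G(L), so W
F: →A(L), so W
D: →H(W) only, which is W, so L
C: →D(L), so W
B: →D(L), so W
From B, the L positions reachable in one move are: D.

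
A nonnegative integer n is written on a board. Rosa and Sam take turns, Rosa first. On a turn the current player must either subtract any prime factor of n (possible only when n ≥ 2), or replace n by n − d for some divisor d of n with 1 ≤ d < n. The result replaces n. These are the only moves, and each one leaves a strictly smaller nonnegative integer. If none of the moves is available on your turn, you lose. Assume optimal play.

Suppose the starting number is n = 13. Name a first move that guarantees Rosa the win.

Label each position W (a win for the player to move) or L (a loss). A position with no legal move is L; any other position is W exactly when some move reaches an L, and L when every move reaches a W.
n=0: no move → L
n=1: no move → L
n=2: reaches L-position 0 → W
n=3: reaches L-position 0 → W
n=4: only reaches 2(W), 3(W), all W → L
n=5: reaches L-position 0 → W
n=6: reaches L-position 4 → W
n=7: reaches L-position 0 → W
n=8: reaches L-position 4 → W
n=9: only reaches 6(W), 8(W), all W → L
n=10: reaches L-position 9 → W
n=11: reaches L-position 0 → W
n=12: reaches L-position 9 → W
n=13: reaches L-position 0 → W
From 13, the L positions reachable in one move are: 0.

Move to 0.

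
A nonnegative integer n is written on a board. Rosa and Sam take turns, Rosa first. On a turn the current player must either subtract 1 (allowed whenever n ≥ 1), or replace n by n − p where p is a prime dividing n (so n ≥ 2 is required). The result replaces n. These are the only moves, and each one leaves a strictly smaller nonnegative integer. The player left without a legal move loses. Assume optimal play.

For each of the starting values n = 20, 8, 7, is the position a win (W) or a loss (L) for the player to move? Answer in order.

20: L, 8: L, 7: W

Label each position W (a win for the player to move) or L (a loss). A position with no legal move is L; any other position is W exactly when some move reaches an L, and L when every move reaches a W.
n=0: no move → L
n=1: reaches L-position 0 → W
n=2: reaches L-position 0 → W
n=3: reaches L-position 0 → W
n=4: only reaches 2(W), 3(W), all W → L
n=5: reaches L-position 0 → W
n=6: reaches L-position 4 → W
n=7: reaches L-position 0 → W
n=8: only reaches 6(W), 7(W), all W → L
n=9: reaches L-position 8 → W
n=10: reaches L-position 8 → W
n=11: reaches L-position 0 → W
n=12: only reaches 9(W), 10(W), 11(W), all W → L
n=13: reaches L-position 0 → W
n=14: reaches L-position 12 → W
n=15: reaches L-position 12 → W
n=16: only reaches 14(W), 15(W), all W → L
n=17: reaches L-position 0 → W
n=18: reaches L-position 16 → W
n=19: reaches L-position 0 → W
n=20: only reaches 15(W), 18(W), 19(W), all W → L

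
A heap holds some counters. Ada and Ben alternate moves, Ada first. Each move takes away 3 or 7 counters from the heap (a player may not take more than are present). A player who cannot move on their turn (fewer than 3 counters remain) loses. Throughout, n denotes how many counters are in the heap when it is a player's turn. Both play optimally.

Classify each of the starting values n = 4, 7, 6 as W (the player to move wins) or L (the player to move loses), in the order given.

4: W, 7: W, 6: L

Compute win/loss labels from the base case upward. A position with no move is L. Any other position is W if it can reach an L in one move, else L.
n=0: no move → L
n=1: no move → L
n=2: no move → L
n=3: reaches L-position 0 → W
n=4: reaches L-position 1 → W
n=5: reaches L-position 2 → W
n=6: only reaches 3(W), which is W → L
n=7: reaches L-position 0 → W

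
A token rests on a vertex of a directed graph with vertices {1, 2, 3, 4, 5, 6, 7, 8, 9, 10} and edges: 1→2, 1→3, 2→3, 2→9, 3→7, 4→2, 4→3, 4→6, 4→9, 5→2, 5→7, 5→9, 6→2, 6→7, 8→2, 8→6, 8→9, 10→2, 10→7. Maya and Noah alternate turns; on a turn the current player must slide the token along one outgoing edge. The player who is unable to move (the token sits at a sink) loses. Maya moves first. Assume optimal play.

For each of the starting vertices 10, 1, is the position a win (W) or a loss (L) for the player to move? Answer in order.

Positions with no move are L. A position that does have a move is losing for the player to move precisely when every available move leads to a winning position for the opponent. Fill in the labels:
Every edge goes from a vertex to one that appears earlier in the order 9, 7, 3, 2, 6, 5, 10, 8, 4, 1, so processing vertices in that order labels each vertex after all of its successors.
9: no outgoing edge → L
7: no outgoing edge → L
3: W (go to 7, an L position)
2: W (go to 9, an L position)
6: W (go to 7, an L position)
5: W (go to 7, an L position)
10: W (go to 7, an L position)
8: W (go to 9, an L position)
4: W (go to 9, an L position)
1: L (options 2(W), 3(W) are all W)

10: W, 1: L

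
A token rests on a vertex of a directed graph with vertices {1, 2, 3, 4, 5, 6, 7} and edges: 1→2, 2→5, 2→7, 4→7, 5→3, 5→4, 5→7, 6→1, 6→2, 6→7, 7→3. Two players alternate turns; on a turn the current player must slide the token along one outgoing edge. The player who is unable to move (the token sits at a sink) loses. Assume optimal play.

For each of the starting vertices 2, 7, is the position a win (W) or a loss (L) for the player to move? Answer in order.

Use the standard recursion: the mover loses at a terminal position; elsewhere, the mover wins exactly when some move hands the opponent an L position.
Every edge goes from a vertex to one that appears earlier in the order 3, 7, 4, 5, 2, 1, 6, so processing vertices in that order labels each vertex after all of its successors.
3: no outgoing edge → L
7: →3(L), so W
4: →7(W) only, which is W, so L
5: →4(L), so W
2: →5(W), 7(W) — all W, so L
1: →2(L), so W
6: →2(L), so W

2: L, 7: W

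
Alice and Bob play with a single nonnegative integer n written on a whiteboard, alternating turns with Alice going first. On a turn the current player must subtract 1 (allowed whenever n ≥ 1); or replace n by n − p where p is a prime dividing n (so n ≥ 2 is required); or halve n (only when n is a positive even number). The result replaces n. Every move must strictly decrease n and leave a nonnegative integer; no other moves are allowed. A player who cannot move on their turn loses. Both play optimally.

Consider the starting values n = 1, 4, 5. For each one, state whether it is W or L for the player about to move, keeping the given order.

1: W, 4: L, 5: W

Positions with no move are L. A position that does have a move is losing for the player to move precisely when every available move leads to a winning position for the opponent. Fill in the labels:
n=0: no move → L
n=1: can move to 0, which is L ⇒ W
n=2: can move to 0, which is L ⇒ W
n=3: can move to 0, which is L ⇒ W
n=4: moves to 2(W), 3(W); every one is W ⇒ L
n=5: can move to 0, which is L ⇒ W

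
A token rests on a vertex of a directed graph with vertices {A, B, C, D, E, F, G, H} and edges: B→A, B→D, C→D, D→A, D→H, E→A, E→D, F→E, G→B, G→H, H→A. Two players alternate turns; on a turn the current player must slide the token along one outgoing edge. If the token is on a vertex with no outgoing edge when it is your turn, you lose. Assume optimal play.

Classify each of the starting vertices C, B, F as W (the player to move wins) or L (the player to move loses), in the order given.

Label each position W (a win for the player to move) or L (a loss). A position with no legal move is L; any other position is W exactly when some move reaches an L, and L when every move reaches a W.
Every edge goes from a vertex to one that appears earlier in the order A, H, D, B, E, G, F, C, so processing vertices in that order labels each vertex after all of its successors.
A: no outgoing edge → L
H: can move to A, which is L ⇒ W
D: can move to A, which is L ⇒ W
B: can move to A, which is L ⇒ W
E: can move to A, which is L ⇒ W
G: moves to B(W), H(W); every one is W ⇒ L
F: the only move is to E(W), a W ⇒ L
C: the only move is to D(W), a W ⇒ L

C: L, B: W, F: L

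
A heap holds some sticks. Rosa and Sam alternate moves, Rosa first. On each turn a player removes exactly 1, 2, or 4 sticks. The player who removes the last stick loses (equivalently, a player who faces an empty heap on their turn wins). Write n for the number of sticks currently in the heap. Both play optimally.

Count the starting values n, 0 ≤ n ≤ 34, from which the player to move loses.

Build the W/L table. Terminal = W. A non-terminal position is W if it has a move to some L; otherwise it is L.
n=0: no move; the opponent has just taken the last stick and therefore loses → W
n=1: →0(W) only, which is W, so L
n=2: →1(L), so W
n=3: →1(L), so W
n=4: →3(W), 2(W), 0(W) — all W, so L
n=5: →4(L), so W
n=6: →4(L), so W
n=7: →6(W), 5(W), 3(W) — all W, so L
n=8: →7(L), so W
n=9: →7(L), so W
n=10: →9(W), 8(W), 6(W) — all W, so L
n=11: →10(L), so W
n=12: →10(L), so W
n=13: →12(W), 11(W), 9(W) — all W, so L
n=14: →13(L), so W
n=15: →13(L), so W
n=16: →15(W), 14(W), 12(W) — all W, so L
n=17: →16(L), so W
n=18: →16(L), so W
n=19: →18(W), 17(W), 15(W) — all W, so L
n=20: →19(L), so W
n=21: →19(L), so W
n=22: →21(W), 20(W), 18(W) — all W, so L
n=23: →22(L), so W
n=24: →22(L), so W
n=25: →24(W), 23(W), 21(W) — all W, so L
n=26: →25(L), so W
n=27: →25(L), so W
n=28: →27(W), 26(W), 24(W) — all W, so L
n=29: →28(L), so W
n=30: →28(L), so W
n=31: →30(W), 29(W), 27(W) — all W, so L
n=32: →31(L), so W
n=33: →31(L), so W
n=34: →33(W), 32(W), 30(W) — all W, so L
L entries with 0 ≤ n ≤ 34: n = 1, 4, 7, 10, 13, 16, 19, 22, 25, 28, 31, 34; that makes 12.

12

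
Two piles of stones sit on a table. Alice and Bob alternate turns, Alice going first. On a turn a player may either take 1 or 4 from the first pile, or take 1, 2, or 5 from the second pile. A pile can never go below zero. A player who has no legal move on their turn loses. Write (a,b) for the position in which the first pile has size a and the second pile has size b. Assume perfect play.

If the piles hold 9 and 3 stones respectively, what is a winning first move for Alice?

Use the standard recursion: the mover loses at a terminal position; elsewhere, the mover wins exactly when some move hands the opponent an L position.
No move ever increases a pile, so every position that can arise here has a ≤ 9 and b ≤ 3; it is enough to label the cells with 0 ≤ a ≤ 9 and 0 ≤ b ≤ 3.
Every move lowers a or b (never raises either), so fill the grid row by row in increasing a, and left to right within a row: each cell's successors are then already labelled.
      b=0  b=1  b=2  b=3
a=0:    L    W    W    L
a=1:    W    L    W    W
a=2:    L    W    W    L
a=3:    W    L    W    W
a=4:    W    W    L    W
a=5:    L    W    W    L
a=6:    W    L    W    W
a=7:    L    W    W    L
a=8:    W    L    W    W
a=9:    W    W    L    W
Cells with no legal move (terminal, hence L): (0,0).
The remaining L cells, each justified by listing all of its moves:
(0,3): L (options (0,2)(W), (0,1)(W) are all W)
(1,1): L (options (0,1)(W), (1,0)(W) are all W)
(2,0): L (sole option (1,0)(W) is W)
(2,3): L (options (1,3)(W), (2,2)(W), (2,1)(W) are all W)
(3,1): L (options (2,1)(W), (3,0)(W) are all W)
(4,2): L (options (3,2)(W), (0,2)(W), (4,1)(W), (4,0)(W) are all W)
(5,0): L (options (4,0)(W), (1,0)(W) are all W)
(5,3): L (options (4,3)(W), (1,3)(W), (5,2)(W), (5,1)(W) are all W)
(6,1): L (options (5,1)(W), (2,1)(W), (6,0)(W) are all W)
(7,0): L (options (6,0)(W), (3,0)(W) are all W)
(7,3): L (options (6,3)(W), (3,3)(W), (7,2)(W), (7,1)(W) are all W)
(8,1): L (options (7,1)(W), (4,1)(W), (8,0)(W) are all W)
(9,2): L (options (8,2)(W), (5,2)(W), (9,1)(W), (9,0)(W) are all W)
Every other cell has at least one move into one of the L cells above, so it is W.
From (9,3), the L positions reachable in one move are: (5,3), (9,2). Any move reaching one of these is winning.

Move to (5,3).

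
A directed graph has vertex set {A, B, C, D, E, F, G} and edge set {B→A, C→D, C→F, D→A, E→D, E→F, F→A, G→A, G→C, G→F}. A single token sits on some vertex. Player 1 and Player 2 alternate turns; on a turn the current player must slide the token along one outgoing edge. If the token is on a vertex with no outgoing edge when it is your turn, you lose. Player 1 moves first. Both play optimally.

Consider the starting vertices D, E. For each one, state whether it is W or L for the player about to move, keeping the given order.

Use the standard recursion: the mover loses at a terminal position; elsewhere, the mover wins exactly when some move hands the opponent an L position.
Every edge goes from a vertex to one that appears earlier in the order A, D, F, B, C, E, G, so processing vertices in that order labels each vertex after all of its successors.
A: no outgoing edge → L
D: →A(L), so W
F: →A(L), so W
B: →A(L), so W
C: →F(W), D(W) — all W, so L
E: →F(W), D(W) — all W, so L
G: →C(L), so W

D: W, E: L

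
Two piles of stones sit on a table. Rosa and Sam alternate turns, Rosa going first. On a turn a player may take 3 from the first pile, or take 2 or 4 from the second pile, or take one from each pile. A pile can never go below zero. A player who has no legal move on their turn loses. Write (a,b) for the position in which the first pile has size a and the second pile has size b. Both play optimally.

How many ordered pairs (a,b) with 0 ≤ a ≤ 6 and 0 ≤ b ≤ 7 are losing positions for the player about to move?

22

Build the W/L table. Terminal = L. A non-terminal position is W if it has a move to some L; otherwise it is L.
Every move lowers a or b (never raises either), so fill the grid row by row in increasing a, and left to right within a row: each cell's successors are then already labelled.
      b=0  b=1  b=2  b=3  b=4  b=5  b=6  b=7
a=0:    L    L    W    W    W    W    L    L
a=1:    L    W    W    L    W    W    L    W
a=2:    L    W    W    L    W    W    L    W
a=3:    W    W    L    L    W    W    W    W
a=4:    W    L    L    W    W    W    W    L
a=5:    W    L    W    W    L    W    W    L
a=6:    L    L    W    W    W    W    L    L
Cells with no legal move (terminal, hence L): (0,0), (0,1), (1,0), (2,0).
The remaining L cells, each justified by listing all of its moves:
(0,6): L (options (0,4)(W), (0,2)(W) are all W)
(0,7): L (options (0,5)(W), (0,3)(W) are all W)
(1,3): L (options (1,1)(W), (0,2)(W) are all W)
(1,6): L (options (1,4)(W), (1,2)(W), (0,5)(W) are all W)
(2,3): L (options (2,1)(W), (1,2)(W) are all W)
(2,6): L (options (2,4)(W), (2,2)(W), (1,5)(W) are all W)
(3,2): L (options (0,2)(W), (3,0)(W), (2,1)(W) are all W)
(3,3): L (options (0,3)(W), (3,1)(W), (2,2)(W) are all W)
(4,1): L (options (1,1)(W), (3,0)(W) are all W)
(4,2): L (options (1,2)(W), (4,0)(W), (3,1)(W) are all W)
(4,7): L (options (1,7)(W), (4,5)(W), (4,3)(W), (3,6)(W) are all W)
(5,1): L (options (2,1)(W), (4,0)(W) are all W)
(5,4): L (options (2,4)(W), (5,2)(W), (5,0)(W), (4,3)(W) are all W)
(5,7): L (options (2,7)(W), (5,5)(W), (5,3)(W), (4,6)(W) are all W)
(6,0): L (sole option (3,0)(W) is W)
(6,1): L (options (3,1)(W), (5,0)(W) are all W)
(6,6): L (options (3,6)(W), (6,4)(W), (6,2)(W), (5,5)(W) are all W)
(6,7): L (options (3,7)(W), (6,5)(W), (6,3)(W), (5,6)(W) are all W)
Every other cell has at least one move into one of the L cells above, so it is W.
L cells per row: a=0: 4, a=1: 3, a=2: 3, a=3: 2, a=4: 3, a=5: 3, a=6: 4; total 22.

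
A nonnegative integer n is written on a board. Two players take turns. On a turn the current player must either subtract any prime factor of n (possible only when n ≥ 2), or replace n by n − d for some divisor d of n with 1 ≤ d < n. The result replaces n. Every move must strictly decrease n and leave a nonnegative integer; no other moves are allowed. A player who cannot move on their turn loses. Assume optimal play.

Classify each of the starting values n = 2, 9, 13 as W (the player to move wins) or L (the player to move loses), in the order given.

2: W, 9: L, 13: W

Positions with no move are L. A position that does have a move is losing for the player to move precisely when every available move leads to a winning position for the opponent. Fill in the labels:
n=0: no move → L
n=1: no move → L
n=2: reaches L-position 0 → W
n=3: reaches L-position 0 → W
n=4: only reaches 2(W), 3(W), all W → L
n=5: reaches L-position 0 → W
n=6: reaches L-position 4 → W
n=7: reaches L-position 0 → W
n=8: reaches L-position 4 → W
n=9: only reaches 6(W), 8(W), all W → L
n=10: reaches L-position 9 → W
n=11: reaches L-position 0 → W
n=12: reaches L-position 9 → W
n=13: reaches L-position 0 → W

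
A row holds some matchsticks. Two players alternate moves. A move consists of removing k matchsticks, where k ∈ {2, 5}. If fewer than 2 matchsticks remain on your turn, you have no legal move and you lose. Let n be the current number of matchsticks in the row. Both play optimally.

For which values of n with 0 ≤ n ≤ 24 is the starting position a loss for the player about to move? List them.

Use the standard recursion: the mover loses at a terminal position; elsewhere, the mover wins exactly when some move hands the opponent an L position.
n=0: no move → L
n=1: no move → L
n=2: reaches L-position 0 → W
n=3: reaches L-position 1 → W
n=4: only reaches 2(W), which is W → L
n=5: reaches L-position 0 → W
n=6: reaches L-position 4 → W
n=7: only reaches 5(W), 2(W), all W → L
n=8: only reaches 6(W), 3(W), all W → L
n=9: reaches L-position 7 → W
n=10: reaches L-position 8 → W
n=11: only reaches 9(W), 6(W), all W → L
n=12: reaches L-position 7 → W
n=13: reaches L-position 11 → W
n=14: only reaches 12(W), 9(W), all W → L
n=15: only reaches 13(W), 10(W), all W → L
n=16: reaches L-position 14 → W
n=17: reaches L-position 15 → W
n=18: only reaches 16(W), 13(W), all W → L
n=19: reaches L-position 14 → W
n=20: reaches L-position 18 → W
n=21: only reaches 19(W), 16(W), all W → L
n=22: only reaches 20(W), 17(W), all W → L
n=23: reaches L-position 21 → W
n=24: reaches L-position 22 → W
Reading off the rows marked L gives the requested list; there are 11 such values of n.

0, 1, 4, 7, 8, 11, 14, 15, 18, 21, 22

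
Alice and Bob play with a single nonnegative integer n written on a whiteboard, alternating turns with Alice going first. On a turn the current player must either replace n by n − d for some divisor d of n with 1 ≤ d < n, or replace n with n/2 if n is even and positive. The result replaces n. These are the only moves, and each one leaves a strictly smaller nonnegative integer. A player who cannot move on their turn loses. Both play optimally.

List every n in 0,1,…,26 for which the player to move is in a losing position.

Build the W/L table. Terminal = L. A non-terminal position is W if it has a move to some L; otherwise it is L.
n=0: no move → L
n=1: no move → L
n=2: W (go to 1, an L position)
n=3: L (sole option 2(W) is W)
n=4: W (go to 3, an L position)
n=5: L (sole option 4(W) is W)
n=6: W (go to 3, an L position)
n=7: L (sole option 6(W) is W)
n=8: W (go to 7, an L position)
n=9: L (options 6(W), 8(W) are all W)
n=10: W (go to 5, an L position)
n=11: L (sole option 10(W) is W)
n=12: W (go to 9, an L position)
n=13: L (sole option 12(W) is W)
n=14: W (go to 7, an L position)
n=15: L (options 10(W), 12(W), 14(W) are all W)
n=16: W (go to 15, an L position)
n=17: L (sole option 16(W) is W)
n=18: W (go to 9, an L position)
n=19: L (sole option 18(W) is W)
n=20: W (go to 15, an L position)
n=21: L (options 14(W), 18(W), 20(W) are all W)
n=22: W (go to 11, an L position)
n=23: L (sole option 22(W) is W)
n=24: W (go to 21, an L position)
n=25: L (options 20(W), 24(W) are all W)
n=26: W (go to 13, an L position)
The losing starting values of n are exactly the entries labelled L in this table (14 of them).

0, 1, 3, 5, 7, 9, 11, 13, 15, 17, 19, 21, 23, 25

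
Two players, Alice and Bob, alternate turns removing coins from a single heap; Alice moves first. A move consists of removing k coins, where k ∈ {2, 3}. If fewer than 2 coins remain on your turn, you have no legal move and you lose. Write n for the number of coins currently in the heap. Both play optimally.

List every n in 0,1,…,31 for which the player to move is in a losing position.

Compute win/loss labels from the base case upward. A position with no move is L. Any other position is W if it can reach an L in one move, else L.
n=0: no move → L
n=1: no move → L
n=2: reaches L-position 0 → W
n=3: reaches L-position 1 → W
n=4: reaches L-position 1 → W
n=5: only reaches 3(W), 2(W), all W → L
n=6: only reaches 4(W), 3(W), all W → L
n=7: reaches L-position 5 → W
n=8: reaches L-position 6 → W
n=9: reaches L-position 6 → W
n=10: only reaches 8(W), 7(W), all W → L
n=11: only reaches 9(W), 8(W), all W → L
n=12: reaches L-position 10 → W
n=13: reaches L-position 11 → W
n=14: reaches L-position 11 → W
n=15: only reaches 13(W), 12(W), all W → L
n=16: only reaches 14(W), 13(W), all W → L
n=17: reaches L-position 15 → W
n=18: reaches L-position 16 → W
n=19: reaches L-position 16 → W
n=20: only reaches 18(W), 17(W), all W → L
n=21: only reaches 19(W), 18(W), all W → L
n=22: reaches L-position 20 → W
n=23: reaches L-position 21 → W
n=24: reaches L-position 21 → W
n=25: only reaches 23(W), 22(W), all W → L
n=26: only reaches 24(W), 23(W), all W → L
n=27: reaches L-position 25 → W
n=28: reaches L-position 26 → W
n=29: reaches L-position 26 → W
n=30: only reaches 28(W), 27(W), all W → L
n=31: only reaches 29(W), 28(W), all W → L
The losing starting values of n are exactly the entries labelled L in this table (14 of them).

0, 1, 5, 6, 10, 11, 15, 16, 20, 21, 25, 26, 30, 31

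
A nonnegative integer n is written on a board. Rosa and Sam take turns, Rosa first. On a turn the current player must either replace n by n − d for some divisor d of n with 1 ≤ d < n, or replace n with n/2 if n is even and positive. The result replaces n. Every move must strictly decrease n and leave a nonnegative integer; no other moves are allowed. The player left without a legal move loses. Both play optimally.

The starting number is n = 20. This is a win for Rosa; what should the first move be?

Move to 15.

Build the W/L table. Terminal = L. A non-terminal position is W if it has a move to some L; otherwise it is L.
n=0: no move → L
n=1: no move → L
n=2: reaches L-position 1 → W
n=3: only reaches 2(W), which is W → L
n=4: reaches L-position 3 → W
n=5: only reaches 4(W), which is W → L
n=6: reaches L-position 3 → W
n=7: only reaches 6(W), which is W → L
n=8: reaches L-position 7 → W
n=9: only reaches 6(W), 8(W), all W → L
n=10: reaches L-position 5 → W
n=11: only reaches 10(W), which is W → L
n=12: reaches L-position 9 → W
n=13: only reaches 12(W), which is W → L
n=14: reaches L-position 7 → W
n=15: only reaches 10(W), 12(W), 14(W), all W → L
n=16: reaches L-position 15 → W
n=17: only reaches 16(W), which is W → L
n=18: reaches L-position 9 → W
n=19: only reaches 18(W), which is W → L
n=20: reaches L-position 15 → W
From 20, the L positions reachable in one move are: 15, 19. Any move reaching one of these is winning.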